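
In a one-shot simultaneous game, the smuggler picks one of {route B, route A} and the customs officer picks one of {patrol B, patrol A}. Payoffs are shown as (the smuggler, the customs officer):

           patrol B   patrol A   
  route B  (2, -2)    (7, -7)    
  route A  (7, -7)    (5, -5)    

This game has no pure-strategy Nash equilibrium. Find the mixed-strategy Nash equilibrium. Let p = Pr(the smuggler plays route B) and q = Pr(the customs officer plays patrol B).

The smuggler's mix must leave the customs officer indifferent between patrol B and patrol A.
  the customs officer's payoff to patrol B: p·(-2) + (1−p)·(-7) = 5p - 7
  the customs officer's payoff to patrol A: p·(-7) + (1−p)·(-5) = -2p - 5
  5p - 7 = -2p - 5  ⇒  7p = 2  ⇒  p = 2/7.
The smuggler's indifference between route B and route A determines the customs officer's mixing probability q:
  the smuggler's payoff to route B: q·2 + (1−q)·7 = -5q + 7
  the smuggler's payoff to route A: q·7 + (1−q)·5 = 2q + 5
  -5q + 7 = 2q + 5  ⇒  -7q = -2  ⇒  q = 2/7.

p = 2/7, q = 2/7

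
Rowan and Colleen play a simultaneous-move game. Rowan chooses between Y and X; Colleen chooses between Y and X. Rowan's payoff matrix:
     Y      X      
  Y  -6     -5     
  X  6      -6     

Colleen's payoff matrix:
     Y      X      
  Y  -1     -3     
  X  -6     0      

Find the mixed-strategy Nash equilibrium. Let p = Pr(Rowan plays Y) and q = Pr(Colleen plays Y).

For Colleen to be willing to mix, Colleen must be indifferent between Y and X, which pins down Rowan's mix.
  Colleen's expected payoff from Y: p·(-1) + (1−p)·(-6) = 5p - 6
  Colleen's expected payoff from X: p·(-3) + (1−p)·0 = -3p
  5p - 6 = -3p  ⇒  8p = 6  ⇒  p = 3/4.
Rowan's indifference between Y and X determines Colleen's mixing probability q:
  Rowan's payoff to Y: q·(-6) + (1−q)·(-5) = -q - 5
  Rowan's payoff to X: q·6 + (1−q)·(-6) = 12q - 6
  -q - 5 = 12q - 6  ⇒  -13q = -1  ⇒  q = 1/13.

p = 3/4, q = 1/13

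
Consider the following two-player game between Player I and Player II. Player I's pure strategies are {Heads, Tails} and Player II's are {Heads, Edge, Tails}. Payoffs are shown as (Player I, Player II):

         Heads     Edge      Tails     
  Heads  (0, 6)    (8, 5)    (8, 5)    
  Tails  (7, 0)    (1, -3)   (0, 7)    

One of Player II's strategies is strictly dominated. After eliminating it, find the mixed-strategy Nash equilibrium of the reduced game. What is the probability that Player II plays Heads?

Player II's strategy Edge is strictly dominated by Heads: 6 > 5 and 0 > -3. Eliminate Edge.
Set Player I's expected payoff from Heads equal to that from Tails:
  Player I's payoff to Heads: q·0 + (1−q)·8 = -8q + 8
  Player I's payoff to Tails: q·7 + (1−q)·0 = 7q
  -8q + 8 = 7q  ⇒  -15q = -8  ⇒  q = 8/15.

q = 8/15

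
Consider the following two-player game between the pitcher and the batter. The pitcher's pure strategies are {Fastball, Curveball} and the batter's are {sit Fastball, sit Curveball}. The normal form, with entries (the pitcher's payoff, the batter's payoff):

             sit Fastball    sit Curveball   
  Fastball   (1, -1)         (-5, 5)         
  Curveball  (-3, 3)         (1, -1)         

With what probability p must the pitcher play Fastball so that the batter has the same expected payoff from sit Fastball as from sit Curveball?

p = 2/5

The pitcher's mix must leave the batter indifferent between sit Fastball and sit Curveball.
  the batter's payoff to sit Fastball: p·(-1) + (1−p)·3 = -4p + 3
  the batter's payoff to sit Curveball: p·5 + (1−p)·(-1) = 6p - 1
  -4p + 3 = 6p - 1  ⇒  -10p = -4  ⇒  p = 2/5.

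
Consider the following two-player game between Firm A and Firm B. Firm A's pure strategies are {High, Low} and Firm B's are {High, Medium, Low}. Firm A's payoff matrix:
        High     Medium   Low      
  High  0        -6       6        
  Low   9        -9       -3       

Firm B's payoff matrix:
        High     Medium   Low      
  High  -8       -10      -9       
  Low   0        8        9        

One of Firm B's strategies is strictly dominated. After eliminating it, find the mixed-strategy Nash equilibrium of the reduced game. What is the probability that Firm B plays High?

q = 1/2

Firm B's strategy Medium is strictly dominated by Low: -9 > -10 and 9 > 8. Eliminate Medium.
Set Firm A's expected payoff from High equal to that from Low:
  Firm A's payoff from High: q·0 + (1−q)·6 = -6q + 6
  Firm A's payoff from Low: q·9 + (1−q)·(-3) = 12q - 3
  -6q + 6 = 12q - 3  ⇒  -18q = -9  ⇒  q = 1/2.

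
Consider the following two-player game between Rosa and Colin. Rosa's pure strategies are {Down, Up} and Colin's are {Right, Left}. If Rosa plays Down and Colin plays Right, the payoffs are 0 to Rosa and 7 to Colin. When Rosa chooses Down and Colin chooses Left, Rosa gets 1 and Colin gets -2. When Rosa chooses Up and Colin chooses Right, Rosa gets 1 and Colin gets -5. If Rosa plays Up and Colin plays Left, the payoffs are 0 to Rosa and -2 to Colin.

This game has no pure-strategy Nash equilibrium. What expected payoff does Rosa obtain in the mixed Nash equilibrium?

Rosa's indifference between Down and Up determines Colin's mixing probability q:
  Rosa's expected payoff from Down: q·0 + (1−q)·1 = -q + 1
  Rosa's expected payoff from Up: q·1 + (1−q)·0 = q
  -q + 1 = q  ⇒  -2q = -1  ⇒  q = 1/2.
At equilibrium Rosa is indifferent across rows, so Rosa's payoff equals the payoff from Down: (1/2)·0 + (1/2)·1 = 1/2.

1/2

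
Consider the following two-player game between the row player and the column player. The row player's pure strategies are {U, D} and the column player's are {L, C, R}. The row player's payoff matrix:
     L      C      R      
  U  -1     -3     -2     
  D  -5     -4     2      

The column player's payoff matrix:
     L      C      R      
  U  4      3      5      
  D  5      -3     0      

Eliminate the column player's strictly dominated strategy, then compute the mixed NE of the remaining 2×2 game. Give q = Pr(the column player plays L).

The column player's strategy C is strictly dominated by R: 5 > 3 and 0 > -3. Eliminate C.
In a mixed equilibrium the row player is indifferent between U and D; this condition fixes q.
  the row player's payoff to U: q·(-1) + (1−q)·(-2) = q - 2
  the row player's payoff to D: q·(-5) + (1−q)·2 = -7q + 2
  q - 2 = -7q + 2  ⇒  8q = 4  ⇒  q = 1/2.

q = 1/2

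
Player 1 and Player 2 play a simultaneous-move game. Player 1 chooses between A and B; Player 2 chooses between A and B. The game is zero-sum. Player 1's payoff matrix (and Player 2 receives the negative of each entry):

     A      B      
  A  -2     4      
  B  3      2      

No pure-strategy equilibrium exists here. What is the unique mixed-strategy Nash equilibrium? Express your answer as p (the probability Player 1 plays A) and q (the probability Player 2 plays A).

For Player 2 to be willing to mix, Player 2 must be indifferent between A and B, which pins down Player 1's mix.
  Player 2's payoff from A: p·2 + (1−p)·(-3) = 5p - 3
  Player 2's payoff from B: p·(-4) + (1−p)·(-2) = -2p - 2
  5p - 3 = -2p - 2  ⇒  7p = 1  ⇒  p = 1/7.
Set Player 1's expected payoff from A equal to that from B:
  Player 1's payoff to A: q·(-2) + (1−q)·4 = -6q + 4
  Player 1's payoff to B: q·3 + (1−q)·2 = q + 2
  -6q + 4 = q + 2  ⇒  -7q = -2  ⇒  q = 2/7.

p = 1/7, q = 2/7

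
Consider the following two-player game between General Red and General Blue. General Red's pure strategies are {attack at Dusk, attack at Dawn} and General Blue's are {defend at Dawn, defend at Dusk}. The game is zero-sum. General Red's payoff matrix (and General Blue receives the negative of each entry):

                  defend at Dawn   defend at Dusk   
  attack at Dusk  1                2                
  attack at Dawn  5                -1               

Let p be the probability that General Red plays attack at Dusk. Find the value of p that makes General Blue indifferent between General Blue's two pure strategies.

General Red's mix must leave General Blue indifferent between defend at Dawn and defend at Dusk.
  General Blue's payoff from defend at Dawn: p·(-1) + (1−p)·(-5) = 4p - 5
  General Blue's payoff from defend at Dusk: p·(-2) + (1−p)·1 = -3p + 1
  4p - 5 = -3p + 1  ⇒  7p = 6  ⇒  p = 6/7.

p = 6/7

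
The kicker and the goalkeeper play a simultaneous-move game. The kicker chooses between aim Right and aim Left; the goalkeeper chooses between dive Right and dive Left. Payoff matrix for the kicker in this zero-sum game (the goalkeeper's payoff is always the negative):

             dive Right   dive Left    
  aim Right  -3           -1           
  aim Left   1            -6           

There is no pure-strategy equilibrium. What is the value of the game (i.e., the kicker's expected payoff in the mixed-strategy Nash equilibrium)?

The kicker's indifference between aim Right and aim Left determines the goalkeeper's mixing probability q:
  the kicker's expected payoff from aim Right: q·(-3) + (1−q)·(-1) = -2q - 1
  the kicker's expected payoff from aim Left: q·1 + (1−q)·(-6) = 7q - 6
  -2q - 1 = 7q - 6  ⇒  -9q = -5  ⇒  q = 5/9.
The value is the kicker's expected payoff against this mix (using aim Right): (5/9)·(-3) + (4/9)·(-1) = -19/9.

v = -19/9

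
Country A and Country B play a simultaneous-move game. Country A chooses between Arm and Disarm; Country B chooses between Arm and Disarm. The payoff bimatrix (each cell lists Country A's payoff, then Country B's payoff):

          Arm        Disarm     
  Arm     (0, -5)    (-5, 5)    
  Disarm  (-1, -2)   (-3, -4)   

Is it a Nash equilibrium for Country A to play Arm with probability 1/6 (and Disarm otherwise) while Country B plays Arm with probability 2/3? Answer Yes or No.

Yes

Check Country B's indifference given Country A's mix p = 1/6:
  payoff from Arm = -5/2; payoff from Disarm = -5/2 — equal.
Check Country A's indifference given Country B's mix q = 2/3:
  payoff from Arm = -5/3; payoff from Disarm = -5/3 — equal.
Both players are indifferent, so neither can profitably deviate.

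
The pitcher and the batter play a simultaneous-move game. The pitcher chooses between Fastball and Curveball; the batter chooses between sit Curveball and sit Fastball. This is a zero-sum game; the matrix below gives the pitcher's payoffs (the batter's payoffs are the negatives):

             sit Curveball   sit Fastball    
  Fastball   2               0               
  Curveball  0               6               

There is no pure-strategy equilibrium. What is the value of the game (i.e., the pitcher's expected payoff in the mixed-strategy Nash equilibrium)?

The batter's mix must leave the pitcher indifferent between Fastball and Curveball.
  the pitcher's expected payoff from Fastball: q·2 + (1−q)·0 = 2q
  the pitcher's expected payoff from Curveball: q·0 + (1−q)·6 = -6q + 6
  2q = -6q + 6  ⇒  8q = 6  ⇒  q = 3/4.
The value is the pitcher's expected payoff against this mix (using Fastball): (3/4)·2 + (1/4)·0 = 3/2.

v = 3/2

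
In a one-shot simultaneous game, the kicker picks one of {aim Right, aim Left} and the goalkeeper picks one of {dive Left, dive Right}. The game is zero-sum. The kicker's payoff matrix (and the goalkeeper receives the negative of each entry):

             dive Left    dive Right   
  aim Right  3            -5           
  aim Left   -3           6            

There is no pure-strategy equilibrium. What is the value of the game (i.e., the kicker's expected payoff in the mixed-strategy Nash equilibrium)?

The goalkeeper's mix must leave the kicker indifferent between aim Right and aim Left.
  the kicker's payoff from aim Right: q·3 + (1−q)·(-5) = 8q - 5
  the kicker's payoff from aim Left: q·(-3) + (1−q)·6 = -9q + 6
  8q - 5 = -9q + 6  ⇒  17q = 11  ⇒  q = 11/17.
The value is the kicker's expected payoff against this mix (using aim Right): (11/17)·3 + (6/17)·(-5) = 3/17.

v = 3/17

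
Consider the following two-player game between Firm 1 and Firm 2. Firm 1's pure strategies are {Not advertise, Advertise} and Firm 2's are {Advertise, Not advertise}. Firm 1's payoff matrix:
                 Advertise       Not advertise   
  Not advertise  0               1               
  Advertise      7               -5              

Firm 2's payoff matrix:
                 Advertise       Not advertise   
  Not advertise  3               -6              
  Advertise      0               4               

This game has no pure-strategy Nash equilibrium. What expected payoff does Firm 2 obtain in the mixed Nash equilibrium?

In a mixed equilibrium Firm 2 is indifferent between Advertise and Not advertise; this condition fixes p.
  Firm 2's payoff from Advertise: p·3 + (1−p)·0 = 3p
  Firm 2's payoff from Not advertise: p·(-6) + (1−p)·4 = -10p + 4
  3p = -10p + 4  ⇒  13p = 4  ⇒  p = 4/13.
At equilibrium Firm 2 is indifferent across columns, so Firm 2's payoff equals the payoff from Advertise: (4/13)·3 + (9/13)·0 = 12/13.

12/13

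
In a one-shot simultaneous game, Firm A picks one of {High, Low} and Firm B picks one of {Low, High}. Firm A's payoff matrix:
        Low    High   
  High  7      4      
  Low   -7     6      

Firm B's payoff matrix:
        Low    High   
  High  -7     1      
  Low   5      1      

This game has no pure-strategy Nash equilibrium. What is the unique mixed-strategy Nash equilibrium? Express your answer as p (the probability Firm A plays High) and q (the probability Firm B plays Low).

p = 1/3, q = 1/8

Firm A's mix must leave Firm B indifferent between Low and High.
  Firm B's payoff to Low: p·(-7) + (1−p)·5 = -12p + 5
  Firm B's payoff to High: p·1 + (1−p)·1 = 1
  -12p + 5 = 1  ⇒  -12p = -4  ⇒  p = 1/3.
Firm A's indifference between High and Low determines Firm B's mixing probability q:
  Firm A's payoff from High: q·7 + (1−q)·4 = 3q + 4
  Firm A's payoff from Low: q·(-7) + (1−q)·6 = -13q + 6
  3q + 4 = -13q + 6  ⇒  16q = 2  ⇒  q = 1/8.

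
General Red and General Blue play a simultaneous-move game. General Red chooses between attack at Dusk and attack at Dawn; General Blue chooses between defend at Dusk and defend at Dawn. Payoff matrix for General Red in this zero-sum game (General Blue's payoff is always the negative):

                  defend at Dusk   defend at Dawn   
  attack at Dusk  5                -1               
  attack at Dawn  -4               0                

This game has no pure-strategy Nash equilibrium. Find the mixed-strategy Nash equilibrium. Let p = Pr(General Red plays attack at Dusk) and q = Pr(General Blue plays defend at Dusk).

p = 2/5, q = 1/10

General Red's mix must leave General Blue indifferent between defend at Dusk and defend at Dawn.
  General Blue's payoff from defend at Dusk: p·(-5) + (1−p)·4 = -9p + 4
  General Blue's payoff from defend at Dawn: p·1 + (1−p)·0 = p
  -9p + 4 = p  ⇒  -10p = -4  ⇒  p = 2/5.
General Red's indifference between attack at Dusk and attack at Dawn determines General Blue's mixing probability q:
  General Red's payoff to attack at Dusk: q·5 + (1−q)·(-1) = 6q - 1
  General Red's payoff to attack at Dawn: q·(-4) + (1−q)·0 = -4q
  6q - 1 = -4q  ⇒  10q = 1  ⇒  q = 1/10.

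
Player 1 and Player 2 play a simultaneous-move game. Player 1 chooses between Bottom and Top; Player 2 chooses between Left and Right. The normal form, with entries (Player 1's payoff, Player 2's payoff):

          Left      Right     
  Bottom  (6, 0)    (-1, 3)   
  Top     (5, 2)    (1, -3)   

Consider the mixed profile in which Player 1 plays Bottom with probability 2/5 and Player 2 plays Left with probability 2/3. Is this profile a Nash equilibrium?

Given Player 1's mix p = 2/5, Player 2's payoff from Left is 6/5 but from Right is -3/5. Player 2 strictly prefers Left, so Player 2 would not mix.
So the proposed profile is not a Nash equilibrium.

No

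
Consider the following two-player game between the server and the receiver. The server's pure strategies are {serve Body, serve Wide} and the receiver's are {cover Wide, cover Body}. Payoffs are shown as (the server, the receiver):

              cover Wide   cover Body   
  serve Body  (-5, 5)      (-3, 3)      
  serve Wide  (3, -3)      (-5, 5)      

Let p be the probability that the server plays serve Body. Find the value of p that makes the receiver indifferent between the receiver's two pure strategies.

The server's mix must leave the receiver indifferent between cover Wide and cover Body.
  the receiver's expected payoff from cover Wide: p·5 + (1−p)·(-3) = 8p - 3
  the receiver's expected payoff from cover Body: p·3 + (1−p)·5 = -2p + 5
  8p - 3 = -2p + 5  ⇒  10p = 8  ⇒  p = 4/5.

p = 4/5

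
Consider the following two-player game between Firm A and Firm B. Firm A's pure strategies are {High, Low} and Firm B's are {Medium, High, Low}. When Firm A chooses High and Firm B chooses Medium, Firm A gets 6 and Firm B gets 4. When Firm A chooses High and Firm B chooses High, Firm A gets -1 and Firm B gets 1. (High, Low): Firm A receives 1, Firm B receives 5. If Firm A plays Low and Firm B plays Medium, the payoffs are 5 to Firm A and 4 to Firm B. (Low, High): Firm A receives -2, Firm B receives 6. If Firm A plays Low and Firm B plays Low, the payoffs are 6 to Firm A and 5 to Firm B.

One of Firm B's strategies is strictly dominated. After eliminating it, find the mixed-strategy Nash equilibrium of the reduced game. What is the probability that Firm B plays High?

Firm B's strategy Medium is strictly dominated by Low: 5 > 4 and 5 > 4. Eliminate Medium.
Firm A's indifference between High and Low determines Firm B's mixing probability q:
  Firm A's payoff from High: q·(-1) + (1−q)·1 = -2q + 1
  Firm A's payoff from Low: q·(-2) + (1−q)·6 = -8q + 6
  -2q + 1 = -8q + 6  ⇒  6q = 5  ⇒  q = 5/6.

q = 5/6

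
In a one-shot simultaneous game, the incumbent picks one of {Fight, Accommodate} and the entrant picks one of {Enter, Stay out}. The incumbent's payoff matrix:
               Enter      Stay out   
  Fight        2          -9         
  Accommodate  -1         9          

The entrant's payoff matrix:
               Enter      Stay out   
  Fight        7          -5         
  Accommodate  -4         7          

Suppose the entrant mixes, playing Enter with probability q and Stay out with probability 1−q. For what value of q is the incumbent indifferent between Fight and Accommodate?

Set the incumbent's expected payoff from Fight equal to that from Accommodate:
  the incumbent's expected payoff from Fight: q·2 + (1−q)·(-9) = 11q - 9
  the incumbent's expected payoff from Accommodate: q·(-1) + (1−q)·9 = -10q + 9
  11q - 9 = -10q + 9  ⇒  21q = 18  ⇒  q = 6/7.

q = 6/7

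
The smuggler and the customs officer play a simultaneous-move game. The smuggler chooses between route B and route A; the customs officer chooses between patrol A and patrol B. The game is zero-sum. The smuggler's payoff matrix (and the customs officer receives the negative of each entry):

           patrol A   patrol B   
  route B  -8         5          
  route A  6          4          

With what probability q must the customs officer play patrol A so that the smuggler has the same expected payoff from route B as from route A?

q = 1/15

In a mixed equilibrium the smuggler is indifferent between route B and route A; this condition fixes q.
  the smuggler's payoff to route B: q·(-8) + (1−q)·5 = -13q + 5
  the smuggler's payoff to route A: q·6 + (1−q)·4 = 2q + 4
  -13q + 5 = 2q + 4  ⇒  -15q = -1  ⇒  q = 1/15.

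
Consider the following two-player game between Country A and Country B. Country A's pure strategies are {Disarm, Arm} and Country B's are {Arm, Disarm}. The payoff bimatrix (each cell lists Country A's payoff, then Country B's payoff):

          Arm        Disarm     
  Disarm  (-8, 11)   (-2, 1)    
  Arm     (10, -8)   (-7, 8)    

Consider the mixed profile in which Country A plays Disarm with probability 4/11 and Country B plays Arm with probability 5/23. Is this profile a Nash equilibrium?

No

Given Country A's mix p = 4/11, Country B's payoff from Arm is -12/11 but from Disarm is 60/11. Country B strictly prefers Disarm, so Country B would not mix.
So the proposed profile is not a Nash equilibrium.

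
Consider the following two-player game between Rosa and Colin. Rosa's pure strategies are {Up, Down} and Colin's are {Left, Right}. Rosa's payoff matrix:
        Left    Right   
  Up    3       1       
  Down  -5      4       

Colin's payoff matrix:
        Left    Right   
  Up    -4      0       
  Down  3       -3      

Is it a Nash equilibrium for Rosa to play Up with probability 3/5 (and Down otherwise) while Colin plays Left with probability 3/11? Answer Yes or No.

Yes

Check Colin's indifference given Rosa's mix p = 3/5:
  payoff from Left = -6/5; payoff from Right = -6/5 — equal.
Check Rosa's indifference given Colin's mix q = 3/11:
  payoff from Up = 17/11; payoff from Down = 17/11 — equal.
Both players are indifferent, so neither can profitably deviate.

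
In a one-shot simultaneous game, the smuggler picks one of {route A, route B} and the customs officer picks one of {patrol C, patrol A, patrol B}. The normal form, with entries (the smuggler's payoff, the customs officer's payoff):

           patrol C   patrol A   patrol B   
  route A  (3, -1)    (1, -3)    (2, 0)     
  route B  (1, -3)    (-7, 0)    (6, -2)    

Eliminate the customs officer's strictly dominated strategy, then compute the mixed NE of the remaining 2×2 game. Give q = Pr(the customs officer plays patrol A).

q = 1/3

The customs officer's strategy patrol C is strictly dominated by patrol B: 0 > -1 and -2 > -3. Eliminate patrol C.
The smuggler's indifference between route A and route B determines the customs officer's mixing probability q:
  the smuggler's payoff from route A: q·1 + (1−q)·2 = -q + 2
  the smuggler's payoff from route B: q·(-7) + (1−q)·6 = -13q + 6
  -q + 2 = -13q + 6  ⇒  12q = 4  ⇒  q = 1/3.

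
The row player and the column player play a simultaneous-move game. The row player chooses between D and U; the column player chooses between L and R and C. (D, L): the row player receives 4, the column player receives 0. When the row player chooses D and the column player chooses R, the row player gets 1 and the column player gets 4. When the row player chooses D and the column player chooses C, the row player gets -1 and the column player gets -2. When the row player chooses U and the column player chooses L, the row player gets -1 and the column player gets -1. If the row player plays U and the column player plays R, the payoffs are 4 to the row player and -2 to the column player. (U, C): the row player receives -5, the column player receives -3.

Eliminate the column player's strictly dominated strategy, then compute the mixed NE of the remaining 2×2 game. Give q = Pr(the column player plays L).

q = 3/8

The column player's strategy C is strictly dominated by L: 0 > -2 and -1 > -3. Eliminate C.
The row player's indifference between D and U determines the column player's mixing probability q:
  the row player's expected payoff from D: q·4 + (1−q)·1 = 3q + 1
  the row player's expected payoff from U: q·(-1) + (1−q)·4 = -5q + 4
  3q + 1 = -5q + 4  ⇒  8q = 3  ⇒  q = 3/8.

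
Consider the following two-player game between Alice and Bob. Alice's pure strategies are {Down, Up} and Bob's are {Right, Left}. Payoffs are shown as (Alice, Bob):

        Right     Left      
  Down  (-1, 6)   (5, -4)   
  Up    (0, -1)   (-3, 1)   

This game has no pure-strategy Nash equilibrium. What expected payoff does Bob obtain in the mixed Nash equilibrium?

1/6

Bob's indifference between Right and Left determines Alice's mixing probability p:
  Bob's payoff from Right: p·6 + (1−p)·(-1) = 7p - 1
  Bob's payoff from Left: p·(-4) + (1−p)·1 = -5p + 1
  7p - 1 = -5p + 1  ⇒  12p = 2  ⇒  p = 1/6.
At equilibrium Bob is indifferent across columns, so Bob's payoff equals the payoff from Right: (1/6)·6 + (5/6)·(-1) = 1/6.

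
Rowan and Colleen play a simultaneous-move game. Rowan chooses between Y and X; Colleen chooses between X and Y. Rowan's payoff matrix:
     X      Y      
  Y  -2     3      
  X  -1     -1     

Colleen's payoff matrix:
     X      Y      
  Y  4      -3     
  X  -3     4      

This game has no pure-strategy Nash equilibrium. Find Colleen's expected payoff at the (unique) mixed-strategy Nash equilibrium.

1/2

In a mixed equilibrium Colleen is indifferent between X and Y; this condition fixes p.
  Colleen's payoff to X: p·4 + (1−p)·(-3) = 7p - 3
  Colleen's payoff to Y: p·(-3) + (1−p)·4 = -7p + 4
  7p - 3 = -7p + 4  ⇒  14p = 7  ⇒  p = 1/2.
At equilibrium Colleen is indifferent across columns, so Colleen's payoff equals the payoff from X: (1/2)·4 + (1/2)·(-3) = 1/2.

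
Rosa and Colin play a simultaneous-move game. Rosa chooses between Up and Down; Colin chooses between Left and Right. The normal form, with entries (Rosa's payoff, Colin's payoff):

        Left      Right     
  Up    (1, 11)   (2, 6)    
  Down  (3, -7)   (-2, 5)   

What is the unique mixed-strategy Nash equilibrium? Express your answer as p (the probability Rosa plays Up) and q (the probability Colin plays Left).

For Colin to be willing to mix, Colin must be indifferent between Left and Right, which pins down Rosa's mix.
  Colin's expected payoff from Left: p·11 + (1−p)·(-7) = 18p - 7
  Colin's expected payoff from Right: p·6 + (1−p)·5 = p + 5
  18p - 7 = p + 5  ⇒  17p = 12  ⇒  p = 12/17.
Colin's mix must leave Rosa indifferent between Up and Down.
  Rosa's payoff from Up: q·1 + (1−q)·2 = -q + 2
  Rosa's payoff from Down: q·3 + (1−q)·(-2) = 5q - 2
  -q + 2 = 5q - 2  ⇒  -6q = -4  ⇒  q = 2/3.

p = 12/17, q = 2/3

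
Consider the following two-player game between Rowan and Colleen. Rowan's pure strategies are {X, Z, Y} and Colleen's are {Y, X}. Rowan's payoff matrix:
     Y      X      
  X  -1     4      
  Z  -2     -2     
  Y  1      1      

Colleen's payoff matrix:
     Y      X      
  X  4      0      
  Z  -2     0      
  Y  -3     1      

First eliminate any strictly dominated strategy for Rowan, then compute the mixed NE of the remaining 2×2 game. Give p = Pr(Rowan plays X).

Rowan's strategy Z is strictly dominated by Y: 1 > -2 and 1 > -2. Eliminate Z.
Colleen's indifference between Y and X determines Rowan's mixing probability p:
  Colleen's payoff to Y: p·4 + (1−p)·(-3) = 7p - 3
  Colleen's payoff to X: p·0 + (1−p)·1 = -p + 1
  7p - 3 = -p + 1  ⇒  8p = 4  ⇒  p = 1/2.

p = 1/2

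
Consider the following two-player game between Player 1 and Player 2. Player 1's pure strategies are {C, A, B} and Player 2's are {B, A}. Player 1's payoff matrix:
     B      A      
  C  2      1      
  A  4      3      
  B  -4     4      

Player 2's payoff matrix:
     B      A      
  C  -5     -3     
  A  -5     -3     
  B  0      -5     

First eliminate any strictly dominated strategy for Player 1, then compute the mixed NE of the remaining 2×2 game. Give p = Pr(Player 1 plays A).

Player 1's strategy C is strictly dominated by A: 4 > 2 and 3 > 1. Eliminate C.
Set Player 2's expected payoff from B equal to that from A:
  Player 2's payoff from B: p·(-5) + (1−p)·0 = -5p
  Player 2's payoff from A: p·(-3) + (1−p)·(-5) = 2p - 5
  -5p = 2p - 5  ⇒  -7p = -5  ⇒  p = 5/7.

p = 5/7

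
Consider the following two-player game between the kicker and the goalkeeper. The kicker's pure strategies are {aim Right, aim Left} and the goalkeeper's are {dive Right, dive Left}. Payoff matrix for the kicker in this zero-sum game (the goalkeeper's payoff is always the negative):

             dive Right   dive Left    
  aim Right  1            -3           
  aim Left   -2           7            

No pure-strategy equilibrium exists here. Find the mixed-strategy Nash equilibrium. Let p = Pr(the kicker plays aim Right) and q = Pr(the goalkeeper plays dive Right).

p = 9/13, q = 10/13

For the goalkeeper to be willing to mix, the goalkeeper must be indifferent between dive Right and dive Left, which pins down the kicker's mix.
  the goalkeeper's expected payoff from dive Right: p·(-1) + (1−p)·2 = -3p + 2
  the goalkeeper's expected payoff from dive Left: p·3 + (1−p)·(-7) = 10p - 7
  -3p + 2 = 10p - 7  ⇒  -13p = -9  ⇒  p = 9/13.
In a mixed equilibrium the kicker is indifferent between aim Right and aim Left; this condition fixes q.
  the kicker's payoff from aim Right: q·1 + (1−q)·(-3) = 4q - 3
  the kicker's payoff from aim Left: q·(-2) + (1−q)·7 = -9q + 7
  4q - 3 = -9q + 7  ⇒  13q = 10  ⇒  q = 10/13.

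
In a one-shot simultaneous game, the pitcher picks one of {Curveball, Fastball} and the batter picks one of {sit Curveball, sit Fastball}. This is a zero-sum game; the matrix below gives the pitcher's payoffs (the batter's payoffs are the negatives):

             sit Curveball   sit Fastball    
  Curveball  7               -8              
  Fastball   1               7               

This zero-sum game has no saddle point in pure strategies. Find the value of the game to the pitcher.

v = 19/7

In a mixed equilibrium the pitcher is indifferent between Curveball and Fastball; this condition fixes q.
  the pitcher's expected payoff from Curveball: q·7 + (1−q)·(-8) = 15q - 8
  the pitcher's expected payoff from Fastball: q·1 + (1−q)·7 = -6q + 7
  15q - 8 = -6q + 7  ⇒  21q = 15  ⇒  q = 5/7.
The value is the pitcher's expected payoff against this mix (using Curveball): (5/7)·7 + (2/7)·(-8) = 19/7.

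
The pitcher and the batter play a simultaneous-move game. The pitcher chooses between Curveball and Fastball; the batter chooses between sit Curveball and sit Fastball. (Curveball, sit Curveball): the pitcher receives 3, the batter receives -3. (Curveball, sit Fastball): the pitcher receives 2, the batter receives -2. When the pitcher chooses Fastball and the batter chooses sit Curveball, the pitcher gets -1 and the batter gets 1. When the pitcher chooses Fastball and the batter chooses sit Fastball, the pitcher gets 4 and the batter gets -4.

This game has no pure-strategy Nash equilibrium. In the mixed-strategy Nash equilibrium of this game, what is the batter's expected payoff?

Set the batter's expected payoff from sit Curveball equal to that from sit Fastball:
  the batter's payoff to sit Curveball: p·(-3) + (1−p)·1 = -4p + 1
  the batter's payoff to sit Fastball: p·(-2) + (1−p)·(-4) = 2p - 4
  -4p + 1 = 2p - 4  ⇒  -6p = -5  ⇒  p = 5/6.
At equilibrium the batter is indifferent across columns, so the batter's payoff equals the payoff from sit Curveball: (5/6)·(-3) + (1/6)·1 = -7/3.

-7/3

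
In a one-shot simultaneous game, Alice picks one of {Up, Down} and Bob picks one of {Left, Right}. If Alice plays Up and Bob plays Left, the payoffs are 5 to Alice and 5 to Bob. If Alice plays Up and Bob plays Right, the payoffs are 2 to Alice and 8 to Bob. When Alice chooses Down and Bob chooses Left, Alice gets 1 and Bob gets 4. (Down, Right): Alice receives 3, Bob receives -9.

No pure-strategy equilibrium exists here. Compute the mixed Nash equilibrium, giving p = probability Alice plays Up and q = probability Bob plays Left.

Alice's mix must leave Bob indifferent between Left and Right.
  Bob's expected payoff from Left: p·5 + (1−p)·4 = p + 4
  Bob's expected payoff from Right: p·8 + (1−p)·(-9) = 17p - 9
  p + 4 = 17p - 9  ⇒  -16p = -13  ⇒  p = 13/16.
Bob's mix must leave Alice indifferent between Up and Down.
  Alice's payoff from Up: q·5 + (1−q)·2 = 3q + 2
  Alice's payoff from Down: q·1 + (1−q)·3 = -2q + 3
  3q + 2 = -2q + 3  ⇒  5q = 1  ⇒  q = 1/5.

p = 13/16, q = 1/5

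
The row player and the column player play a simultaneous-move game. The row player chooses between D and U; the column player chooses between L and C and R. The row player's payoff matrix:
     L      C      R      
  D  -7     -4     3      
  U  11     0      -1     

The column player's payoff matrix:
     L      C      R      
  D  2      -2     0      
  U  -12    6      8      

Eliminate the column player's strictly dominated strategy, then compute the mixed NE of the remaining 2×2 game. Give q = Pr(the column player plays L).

The column player's strategy C is strictly dominated by R: 0 > -2 and 8 > 6. Eliminate C.
The row player's indifference between D and U determines the column player's mixing probability q:
  the row player's payoff from D: q·(-7) + (1−q)·3 = -10q + 3
  the row player's payoff from U: q·11 + (1−q)·(-1) = 12q - 1
  -10q + 3 = 12q - 1  ⇒  -22q = -4  ⇒  q = 2/11.

q = 2/11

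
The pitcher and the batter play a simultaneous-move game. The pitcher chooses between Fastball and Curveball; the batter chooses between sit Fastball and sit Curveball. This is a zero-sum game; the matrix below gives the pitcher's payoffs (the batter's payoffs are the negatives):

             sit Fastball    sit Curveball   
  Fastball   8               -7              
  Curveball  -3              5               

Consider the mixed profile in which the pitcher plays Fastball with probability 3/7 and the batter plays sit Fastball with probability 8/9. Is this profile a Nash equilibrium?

No

Given the pitcher's mix p = 3/7, the batter's payoff from sit Fastball is -12/7 but from sit Curveball is 1/7. The batter strictly prefers sit Curveball, so the batter would not mix.
So the proposed profile is not a Nash equilibrium.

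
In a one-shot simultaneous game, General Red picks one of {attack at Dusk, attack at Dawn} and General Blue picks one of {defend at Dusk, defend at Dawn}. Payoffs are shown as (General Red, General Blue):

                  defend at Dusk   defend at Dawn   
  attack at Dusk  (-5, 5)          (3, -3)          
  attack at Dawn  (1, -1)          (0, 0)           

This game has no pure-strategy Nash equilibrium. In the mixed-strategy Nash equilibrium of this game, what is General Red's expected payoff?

General Red's indifference between attack at Dusk and attack at Dawn determines General Blue's mixing probability q:
  General Red's expected payoff from attack at Dusk: q·(-5) + (1−q)·3 = -8q + 3
  General Red's expected payoff from attack at Dawn: q·1 + (1−q)·0 = q
  -8q + 3 = q  ⇒  -9q = -3  ⇒  q = 1/3.
At equilibrium General Red is indifferent across rows, so General Red's payoff equals the payoff from attack at Dusk: (1/3)·(-5) + (2/3)·3 = 1/3.

1/3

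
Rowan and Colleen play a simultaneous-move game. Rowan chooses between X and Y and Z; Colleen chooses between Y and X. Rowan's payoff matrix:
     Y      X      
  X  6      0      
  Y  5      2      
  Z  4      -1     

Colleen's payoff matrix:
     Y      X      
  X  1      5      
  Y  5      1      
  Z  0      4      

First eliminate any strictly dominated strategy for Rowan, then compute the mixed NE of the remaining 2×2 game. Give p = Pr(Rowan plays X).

p = 1/2

Rowan's strategy Z is strictly dominated by X: 6 > 4 and 0 > -1. Eliminate Z.
For Colleen to be willing to mix, Colleen must be indifferent between Y and X, which pins down Rowan's mix.
  Colleen's payoff from Y: p·1 + (1−p)·5 = -4p + 5
  Colleen's payoff from X: p·5 + (1−p)·1 = 4p + 1
  -4p + 5 = 4p + 1  ⇒  -8p = -4  ⇒  p = 1/2.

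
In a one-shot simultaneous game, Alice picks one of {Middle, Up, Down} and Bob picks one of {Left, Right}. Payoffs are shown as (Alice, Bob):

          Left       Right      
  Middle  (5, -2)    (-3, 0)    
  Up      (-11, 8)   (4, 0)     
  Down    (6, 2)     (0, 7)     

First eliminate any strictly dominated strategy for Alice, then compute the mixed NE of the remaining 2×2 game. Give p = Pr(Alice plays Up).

p = 5/13

Alice's strategy Middle is strictly dominated by Down: 6 > 5 and 0 > -3. Eliminate Middle.
For Bob to be willing to mix, Bob must be indifferent between Left and Right, which pins down Alice's mix.
  Bob's expected payoff from Left: p·8 + (1−p)·2 = 6p + 2
  Bob's expected payoff from Right: p·0 + (1−p)·7 = -7p + 7
  6p + 2 = -7p + 7  ⇒  13p = 5  ⇒  p = 5/13.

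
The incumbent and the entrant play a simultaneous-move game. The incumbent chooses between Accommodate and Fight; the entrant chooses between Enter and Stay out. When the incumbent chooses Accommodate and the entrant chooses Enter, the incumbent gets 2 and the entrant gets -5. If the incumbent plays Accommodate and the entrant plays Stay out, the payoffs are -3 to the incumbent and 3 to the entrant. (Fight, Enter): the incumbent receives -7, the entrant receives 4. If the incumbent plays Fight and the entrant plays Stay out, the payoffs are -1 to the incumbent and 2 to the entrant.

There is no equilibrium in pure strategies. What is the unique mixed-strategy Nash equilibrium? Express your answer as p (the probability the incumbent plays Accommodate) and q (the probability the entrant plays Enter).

p = 1/5, q = 2/11

In a mixed equilibrium the entrant is indifferent between Enter and Stay out; this condition fixes p.
  the entrant's expected payoff from Enter: p·(-5) + (1−p)·4 = -9p + 4
  the entrant's expected payoff from Stay out: p·3 + (1−p)·2 = p + 2
  -9p + 4 = p + 2  ⇒  -10p = -2  ⇒  p = 1/5.
For the incumbent to be willing to mix, the incumbent must be indifferent between Accommodate and Fight, which pins down the entrant's mix.
  the incumbent's payoff to Accommodate: q·2 + (1−q)·(-3) = 5q - 3
  the incumbent's payoff to Fight: q·(-7) + (1−q)·(-1) = -6q - 1
  5q - 3 = -6q - 1  ⇒  11q = 2  ⇒  q = 2/11.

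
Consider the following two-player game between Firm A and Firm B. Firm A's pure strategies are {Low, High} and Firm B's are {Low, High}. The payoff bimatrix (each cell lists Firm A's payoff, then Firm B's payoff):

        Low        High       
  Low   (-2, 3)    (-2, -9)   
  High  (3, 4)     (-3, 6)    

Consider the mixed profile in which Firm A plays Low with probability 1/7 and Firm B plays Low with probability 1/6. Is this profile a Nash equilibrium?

Yes

Check Firm B's indifference given Firm A's mix p = 1/7:
  payoff from Low = 27/7; payoff from High = 27/7 — equal.
Check Firm A's indifference given Firm B's mix q = 1/6:
  payoff from Low = -2; payoff from High = -2 — equal.
Both players are indifferent, so neither can profitably deviate.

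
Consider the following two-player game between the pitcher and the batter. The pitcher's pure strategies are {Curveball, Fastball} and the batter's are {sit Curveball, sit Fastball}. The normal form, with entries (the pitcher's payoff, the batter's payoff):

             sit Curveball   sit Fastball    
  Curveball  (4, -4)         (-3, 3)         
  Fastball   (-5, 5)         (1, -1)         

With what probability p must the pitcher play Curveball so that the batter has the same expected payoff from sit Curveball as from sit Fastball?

p = 6/13

For the batter to be willing to mix, the batter must be indifferent between sit Curveball and sit Fastball, which pins down the pitcher's mix.
  the batter's expected payoff from sit Curveball: p·(-4) + (1−p)·5 = -9p + 5
  the batter's expected payoff from sit Fastball: p·3 + (1−p)·(-1) = 4p - 1
  -9p + 5 = 4p - 1  ⇒  -13p = -6  ⇒  p = 6/13.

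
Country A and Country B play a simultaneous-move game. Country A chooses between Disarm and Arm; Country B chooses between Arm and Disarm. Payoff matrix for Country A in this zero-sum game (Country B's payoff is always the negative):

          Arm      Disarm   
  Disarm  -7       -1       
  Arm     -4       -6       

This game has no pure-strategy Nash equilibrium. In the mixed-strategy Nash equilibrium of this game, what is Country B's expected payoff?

19/4

Country A's mix must leave Country B indifferent between Arm and Disarm.
  Country B's expected payoff from Arm: p·7 + (1−p)·4 = 3p + 4
  Country B's expected payoff from Disarm: p·1 + (1−p)·6 = -5p + 6
  3p + 4 = -5p + 6  ⇒  8p = 2  ⇒  p = 1/4.
At equilibrium Country B is indifferent across columns, so Country B's payoff equals the payoff from Arm: (1/4)·7 + (3/4)·4 = 19/4.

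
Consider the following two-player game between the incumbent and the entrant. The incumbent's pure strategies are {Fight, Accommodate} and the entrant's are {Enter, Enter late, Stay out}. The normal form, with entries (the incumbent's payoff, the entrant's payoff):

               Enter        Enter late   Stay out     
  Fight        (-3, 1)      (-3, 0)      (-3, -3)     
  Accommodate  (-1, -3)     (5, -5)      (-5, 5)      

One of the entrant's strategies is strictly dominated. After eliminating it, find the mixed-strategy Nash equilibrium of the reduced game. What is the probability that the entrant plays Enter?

The entrant's strategy Enter late is strictly dominated by Enter: 1 > 0 and -3 > -5. Eliminate Enter late.
For the incumbent to be willing to mix, the incumbent must be indifferent between Fight and Accommodate, which pins down the entrant's mix.
  the incumbent's payoff to Fight: q·(-3) + (1−q)·(-3) = -3
  the incumbent's payoff to Accommodate: q·(-1) + (1−q)·(-5) = 4q - 5
  -3 = 4q - 5  ⇒  -4q = -2  ⇒  q = 1/2.

q = 1/2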